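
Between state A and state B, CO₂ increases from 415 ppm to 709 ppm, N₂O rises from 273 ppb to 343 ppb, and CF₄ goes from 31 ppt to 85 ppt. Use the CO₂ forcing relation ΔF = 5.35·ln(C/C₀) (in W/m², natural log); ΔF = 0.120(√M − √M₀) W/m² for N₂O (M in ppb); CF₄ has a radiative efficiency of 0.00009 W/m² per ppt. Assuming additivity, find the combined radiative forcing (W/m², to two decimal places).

ΔF = 3.11 W/m²

CO₂: 5.35 × ln(709/415) = 5.35 × ln(1.70843) = 5.35 × 0.53557 = 2.8653 W/m².
N₂O: 0.120 × (√343 − √273) = 0.120 × (18.5203 − 16.5227) = 0.120 × 1.9976 = 0.2397 W/m².
CF₄: ΔF = 0.00009 × (85 − 31) = 0.00009 × 54 = 0.0049 W/m².
Total ΔF = 2.8653 + 0.2397 + 0.0049 = 3.1099 W/m².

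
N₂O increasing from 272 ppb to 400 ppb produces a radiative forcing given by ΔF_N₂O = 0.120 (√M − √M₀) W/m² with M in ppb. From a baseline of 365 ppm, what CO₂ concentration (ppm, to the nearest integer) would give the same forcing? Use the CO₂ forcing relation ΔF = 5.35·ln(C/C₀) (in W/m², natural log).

C ≈ 395 ppm

N₂O forcing: 0.120 × (√400 − √272) = 0.120 × (20.0000 − 16.4924) = 0.120 × 3.5076 = 0.42091 W/m².
Set 5.35 ln(C/365) = 0.42091: ln(C/365) = 0.42091/5.35 = 0.07867, so C = 365 × e^0.07867 = 365 × 1.08185 = 394.88 ppm.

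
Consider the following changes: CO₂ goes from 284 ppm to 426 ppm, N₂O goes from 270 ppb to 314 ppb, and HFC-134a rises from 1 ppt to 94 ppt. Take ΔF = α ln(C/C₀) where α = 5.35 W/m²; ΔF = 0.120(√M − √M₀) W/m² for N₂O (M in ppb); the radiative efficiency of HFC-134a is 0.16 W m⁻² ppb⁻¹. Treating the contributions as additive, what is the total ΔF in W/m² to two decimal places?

CO₂: 5.35 × ln(426/284) = 5.35 × ln(1.50000) = 5.35 × 0.40547 = 2.1693 W/m².
N₂O: 0.120 × (√314 − √270) = 0.120 × (17.7200 − 16.4317) = 0.120 × 1.2883 = 0.1546 W/m².
HFC-134a: Δ = 94 − 1 = 93 ppt = 0.093 ppb; ΔF = 0.16 × 0.093 = 0.0149 W/m².
Total ΔF = 2.1693 + 0.1546 + 0.0149 = 2.3388 W/m².

ΔF = 2.34 W/m²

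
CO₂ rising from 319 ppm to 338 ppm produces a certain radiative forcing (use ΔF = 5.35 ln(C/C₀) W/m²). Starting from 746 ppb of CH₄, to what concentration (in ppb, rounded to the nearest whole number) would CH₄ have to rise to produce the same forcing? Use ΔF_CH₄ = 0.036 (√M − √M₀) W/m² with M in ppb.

CO₂ forcing: 5.35 × ln(338/319) = 5.35 × 0.057855 = 0.30952 W/m².
Set 0.036(√M − √746) = 0.30952: √M = 0.30952/0.036 + √746 = 8.5978 + 27.3130 = 35.9108.
M = (35.9108)² = 1289.59 ppb.

M ≈ 1290 ppb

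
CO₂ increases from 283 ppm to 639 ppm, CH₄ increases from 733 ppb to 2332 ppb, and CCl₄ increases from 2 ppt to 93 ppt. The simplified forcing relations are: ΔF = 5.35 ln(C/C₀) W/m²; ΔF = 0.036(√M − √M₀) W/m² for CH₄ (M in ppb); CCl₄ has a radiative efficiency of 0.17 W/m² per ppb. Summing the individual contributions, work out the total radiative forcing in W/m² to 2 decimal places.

ΔF = 5.14 W/m²

CO₂: 5.35 × ln(639/283) = 5.35 × ln(2.25795) = 5.35 × 0.81446 = 4.3574 W/m².
CH₄: 0.036 × (√2332 − √733) = 0.036 × (48.2908 − 27.0740) = 0.036 × 21.2168 = 0.7638 W/m².
CCl₄: Δ = 93 − 2 = 91 ppt = 0.091 ppb; ΔF = 0.17 × 0.091 = 0.0155 W/m².
Total ΔF = 4.3574 + 0.7638 + 0.0155 = 5.1367 W/m².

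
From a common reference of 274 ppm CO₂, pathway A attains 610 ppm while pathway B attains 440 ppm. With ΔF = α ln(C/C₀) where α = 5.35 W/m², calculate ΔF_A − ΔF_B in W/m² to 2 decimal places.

ΔF_A − ΔF_B = 1.75 W/m²

ΔF_A = 5.35 ln(610/274) = 5.35 × 0.80033 = 4.2818 W/m².
ΔF_B = 5.35 ln(440/274) = 5.35 × 0.47365 = 2.5340 W/m².
Difference: 4.2818 − 2.5340 = 1.7478 W/m².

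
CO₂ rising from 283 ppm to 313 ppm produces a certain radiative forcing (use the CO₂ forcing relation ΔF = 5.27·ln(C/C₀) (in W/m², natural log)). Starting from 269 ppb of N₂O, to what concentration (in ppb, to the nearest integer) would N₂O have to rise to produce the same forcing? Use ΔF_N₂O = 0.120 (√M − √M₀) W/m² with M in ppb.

M ≈ 434 ppb

CO₂ forcing: 5.27 × ln(313/283) = 5.27 × 0.100756 = 0.53098 W/m².
Set 0.120(√M − √269) = 0.53098: √M = 0.53098/0.120 + √269 = 4.4248 + 16.4012 = 20.8260.
M = (20.8260)² = 433.72 ppb.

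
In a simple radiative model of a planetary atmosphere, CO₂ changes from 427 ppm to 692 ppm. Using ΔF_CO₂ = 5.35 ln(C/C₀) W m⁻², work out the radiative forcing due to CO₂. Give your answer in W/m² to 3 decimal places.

ΔF = 2.583 W/m²

CO₂ absorption bands are partially saturated, so forcing scales with the logarithm of the concentration ratio.
CO₂: 5.35 × ln(692/427) = 5.35 × ln(1.62061) = 5.35 × 0.48280 = 2.5830 W/m².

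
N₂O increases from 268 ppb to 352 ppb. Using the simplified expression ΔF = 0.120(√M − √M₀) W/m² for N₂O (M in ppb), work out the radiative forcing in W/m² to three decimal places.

ΔF = 0.287 W/m²

N₂O: 0.120 × (√352 − √268) = 0.120 × (18.7617 − 16.3707) = 0.120 × 2.3910 = 0.2869 W/m².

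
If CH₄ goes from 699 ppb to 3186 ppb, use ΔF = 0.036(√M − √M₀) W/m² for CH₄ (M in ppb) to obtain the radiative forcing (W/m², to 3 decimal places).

ΔF = 1.080 W/m²

CH₄: 0.036 × (√3186 − √699) = 0.036 × (56.4447 − 26.4386) = 0.036 × 30.0061 = 1.0802 W/m².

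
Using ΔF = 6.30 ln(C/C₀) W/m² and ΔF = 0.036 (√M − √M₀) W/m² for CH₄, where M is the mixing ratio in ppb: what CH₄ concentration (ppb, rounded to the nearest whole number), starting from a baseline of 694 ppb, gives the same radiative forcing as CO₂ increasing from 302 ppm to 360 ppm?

CO₂ forcing: 6.30 × ln(360/302) = 6.30 × 0.175677 = 1.10677 W/m².
Set 0.036(√M − √694) = 1.10677: √M = 1.10677/0.036 + √694 = 30.7436 + 26.3439 = 57.0875.
M = (57.0875)² = 3258.98 ppb.

M ≈ 3259 ppb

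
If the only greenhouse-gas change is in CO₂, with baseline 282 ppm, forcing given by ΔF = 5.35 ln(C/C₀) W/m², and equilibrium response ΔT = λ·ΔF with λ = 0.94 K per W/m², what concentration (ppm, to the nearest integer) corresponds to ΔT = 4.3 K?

Required forcing: ΔF = ΔT/λ = 4.3/0.94 = 4.5745 W/m².
Then ln(C/282) = ΔF/5.35 = 4.5745/5.35 = 0.85505.
So C = 282 × e^0.85505 = 282 × 2.35149 = 663.12 ppm.

C ≈ 663 ppm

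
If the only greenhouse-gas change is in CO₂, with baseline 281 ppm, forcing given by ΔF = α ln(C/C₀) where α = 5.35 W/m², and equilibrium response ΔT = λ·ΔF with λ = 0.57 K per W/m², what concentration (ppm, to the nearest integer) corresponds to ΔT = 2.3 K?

C ≈ 597 ppm

Required forcing: ΔF = ΔT/λ = 2.3/0.57 = 4.0351 W/m².
Then ln(C/281) = ΔF/5.35 = 4.0351/5.35 = 0.75422.
So C = 281 × e^0.75422 = 281 × 2.12595 = 597.39 ppm.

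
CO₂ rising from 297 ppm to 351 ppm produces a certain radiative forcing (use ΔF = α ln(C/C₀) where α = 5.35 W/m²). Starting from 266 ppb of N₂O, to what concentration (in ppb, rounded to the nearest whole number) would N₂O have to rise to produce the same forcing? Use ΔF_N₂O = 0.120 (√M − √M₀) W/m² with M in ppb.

CO₂ forcing: 5.35 × ln(351/297) = 5.35 × 0.167054 = 0.89374 W/m².
Set 0.120(√M − √266) = 0.89374: √M = 0.89374/0.120 + √266 = 7.4478 + 16.3095 = 23.7573.
M = (23.7573)² = 564.41 ppb.

M ≈ 564 ppb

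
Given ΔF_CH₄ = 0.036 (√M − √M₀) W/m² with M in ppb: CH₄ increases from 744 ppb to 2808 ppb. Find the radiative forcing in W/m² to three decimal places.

CH₄: 0.036 × (√2808 − √744) = 0.036 × (52.9906 − 27.2764) = 0.036 × 25.7142 = 0.9257 W/m².

ΔF = 0.926 W/m²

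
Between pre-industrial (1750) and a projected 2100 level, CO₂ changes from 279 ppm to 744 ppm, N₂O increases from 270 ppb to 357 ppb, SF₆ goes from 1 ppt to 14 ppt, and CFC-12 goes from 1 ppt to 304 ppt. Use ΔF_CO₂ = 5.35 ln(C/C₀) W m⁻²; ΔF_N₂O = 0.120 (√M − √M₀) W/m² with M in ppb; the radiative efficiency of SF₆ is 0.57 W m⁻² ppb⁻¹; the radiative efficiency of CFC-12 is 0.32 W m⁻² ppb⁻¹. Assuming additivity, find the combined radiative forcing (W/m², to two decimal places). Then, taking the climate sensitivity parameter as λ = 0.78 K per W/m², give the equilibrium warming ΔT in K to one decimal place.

CO₂: 5.35 × ln(744/279) = 5.35 × ln(2.66667) = 5.35 × 0.98083 = 5.2474 W/m².
N₂O: 0.120 × (√357 − √270) = 0.120 × (18.8944 − 16.4317) = 0.120 × 2.4627 = 0.2955 W/m².
SF₆: Δ = 14 − 1 = 13 ppt = 0.013 ppb; ΔF = 0.57 × 0.013 = 0.0074 W/m².
CFC-12: Δ = 304 − 1 = 303 ppt = 0.303 ppb; ΔF = 0.32 × 0.303 = 0.0970 W/m².
Total ΔF = 5.2474 + 0.2955 + 0.0074 + 0.0970 = 5.6473 W/m².
ΔT = λ ΔF = 0.78 × 5.65 = 4.4070 K.

ΔF = 5.65 W/m²; ΔT = 4.4 K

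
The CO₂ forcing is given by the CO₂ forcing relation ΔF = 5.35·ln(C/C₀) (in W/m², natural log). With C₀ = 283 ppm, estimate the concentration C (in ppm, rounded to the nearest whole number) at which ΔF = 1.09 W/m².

Set 5.35 ln(C/283) = 1.09, so ln(C/283) = 1.09/5.35 = 0.20374.
Then C/283 = e^0.20374 = 1.22598, giving C = 283 × 1.22598 = 346.95 ppm.

C ≈ 347 ppm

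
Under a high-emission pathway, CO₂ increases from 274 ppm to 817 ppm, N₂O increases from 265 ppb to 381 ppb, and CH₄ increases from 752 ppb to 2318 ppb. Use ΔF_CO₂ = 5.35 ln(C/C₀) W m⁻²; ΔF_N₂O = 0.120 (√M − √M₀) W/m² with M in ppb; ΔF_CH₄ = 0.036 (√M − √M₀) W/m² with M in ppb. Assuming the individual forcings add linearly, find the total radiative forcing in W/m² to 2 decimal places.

ΔF = 6.98 W/m²

CO₂: 5.35 × ln(817/274) = 5.35 × ln(2.98175) = 5.35 × 1.09251 = 5.8449 W/m².
N₂O: 0.120 × (√381 − √265) = 0.120 × (19.5192 − 16.2788) = 0.120 × 3.2404 = 0.3888 W/m².
CH₄: 0.036 × (√2318 − √752) = 0.036 × (48.1456 − 27.4226) = 0.036 × 20.7230 = 0.7460 W/m².
Total ΔF = 5.8449 + 0.3888 + 0.7460 = 6.9797 W/m².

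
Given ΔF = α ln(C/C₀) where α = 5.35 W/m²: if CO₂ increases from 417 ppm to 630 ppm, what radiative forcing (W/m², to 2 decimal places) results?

CO₂: 5.35 × ln(630/417) = 5.35 × ln(1.51079) = 5.35 × 0.41263 = 2.2076 W/m².

ΔF = 2.21 W/m²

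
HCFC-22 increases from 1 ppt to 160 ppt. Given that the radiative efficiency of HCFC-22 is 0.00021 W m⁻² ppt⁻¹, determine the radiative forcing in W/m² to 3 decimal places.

HCFC-22: ΔF = 0.00021 × (160 − 1) = 0.00021 × 159 = 0.0334 W/m².

ΔF = 0.033 W/m²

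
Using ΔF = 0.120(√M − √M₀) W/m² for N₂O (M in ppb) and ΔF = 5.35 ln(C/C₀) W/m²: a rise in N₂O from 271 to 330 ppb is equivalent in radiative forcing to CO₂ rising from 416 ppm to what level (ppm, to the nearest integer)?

N₂O forcing: 0.120 × (√330 − √271) = 0.120 × (18.1659 − 16.4621) = 0.120 × 1.7038 = 0.20446 W/m².
Set 5.35 ln(C/416) = 0.20446: ln(C/416) = 0.20446/5.35 = 0.03822, so C = 416 × e^0.03822 = 416 × 1.03896 = 432.21 ppm.

C ≈ 432 ppm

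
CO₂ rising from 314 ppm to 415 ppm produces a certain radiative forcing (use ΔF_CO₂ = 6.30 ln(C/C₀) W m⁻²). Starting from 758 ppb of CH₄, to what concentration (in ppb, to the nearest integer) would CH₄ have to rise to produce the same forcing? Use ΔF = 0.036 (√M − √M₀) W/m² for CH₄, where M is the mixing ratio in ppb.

CO₂ forcing: 6.30 × ln(415/314) = 6.30 × 0.278886 = 1.75698 W/m².
Set 0.036(√M − √758) = 1.75698: √M = 1.75698/0.036 + √758 = 48.8050 + 27.5318 = 76.3368.
M = (76.3368)² = 5827.31 ppb.

M ≈ 5827 ppb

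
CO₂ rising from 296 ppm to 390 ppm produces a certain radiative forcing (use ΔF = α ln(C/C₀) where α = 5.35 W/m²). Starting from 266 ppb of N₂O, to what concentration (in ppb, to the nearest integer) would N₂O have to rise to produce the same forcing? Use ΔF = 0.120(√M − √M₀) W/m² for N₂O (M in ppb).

M ≈ 818 ppb

CO₂ forcing: 5.35 × ln(390/296) = 5.35 × 0.275787 = 1.47546 W/m².
Set 0.120(√M − √266) = 1.47546: √M = 1.47546/0.120 + √266 = 12.2955 + 16.3095 = 28.6050.
M = (28.6050)² = 818.25 ppb.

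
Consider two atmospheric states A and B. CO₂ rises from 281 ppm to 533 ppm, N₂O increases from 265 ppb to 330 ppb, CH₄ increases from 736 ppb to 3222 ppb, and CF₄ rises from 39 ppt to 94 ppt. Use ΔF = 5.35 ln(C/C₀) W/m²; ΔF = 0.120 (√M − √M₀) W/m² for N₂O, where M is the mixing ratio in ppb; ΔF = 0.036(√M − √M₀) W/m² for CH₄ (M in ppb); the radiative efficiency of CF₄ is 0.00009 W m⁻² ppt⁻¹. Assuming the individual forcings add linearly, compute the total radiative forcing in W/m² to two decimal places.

CO₂: 5.35 × ln(533/281) = 5.35 × ln(1.89680) = 5.35 × 0.64017 = 3.4249 W/m².
N₂O: 0.120 × (√330 − √265) = 0.120 × (18.1659 − 16.2788) = 0.120 × 1.8871 = 0.2265 W/m².
CH₄: 0.036 × (√3222 − √736) = 0.036 × (56.7627 − 27.1293) = 0.036 × 29.6334 = 1.0668 W/m².
CF₄: ΔF = 0.00009 × (94 − 39) = 0.00009 × 55 = 0.0050 W/m².
Total ΔF = 3.4249 + 0.2265 + 1.0668 + 0.0050 = 4.7232 W/m².

ΔF = 4.72 W/m²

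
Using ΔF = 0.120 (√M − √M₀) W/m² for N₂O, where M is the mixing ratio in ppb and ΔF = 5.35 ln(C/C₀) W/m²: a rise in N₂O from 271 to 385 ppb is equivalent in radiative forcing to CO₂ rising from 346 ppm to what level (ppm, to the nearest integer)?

C ≈ 371 ppm

N₂O forcing: 0.120 × (√385 − √271) = 0.120 × (19.6214 − 16.4621) = 0.120 × 3.1593 = 0.37912 W/m².
Set 5.35 ln(C/346) = 0.37912: ln(C/346) = 0.37912/5.35 = 0.07086, so C = 346 × e^0.07086 = 346 × 1.07343 = 371.41 ppm.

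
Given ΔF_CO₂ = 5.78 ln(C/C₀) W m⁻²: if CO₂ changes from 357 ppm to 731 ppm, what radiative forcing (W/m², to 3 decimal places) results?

CO₂: 5.78 × ln(731/357) = 5.78 × ln(2.04762) = 5.78 × 0.71668 = 4.1424 W/m².

ΔF = 4.142 W/m²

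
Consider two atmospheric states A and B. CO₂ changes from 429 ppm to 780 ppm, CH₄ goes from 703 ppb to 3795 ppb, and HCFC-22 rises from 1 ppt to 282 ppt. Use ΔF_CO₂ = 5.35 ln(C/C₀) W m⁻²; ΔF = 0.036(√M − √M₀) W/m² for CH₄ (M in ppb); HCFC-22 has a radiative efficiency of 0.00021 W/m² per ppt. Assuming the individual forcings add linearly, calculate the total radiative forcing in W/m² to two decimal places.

ΔF = 4.52 W/m²

CO₂: 5.35 × ln(780/429) = 5.35 × ln(1.81818) = 5.35 × 0.59784 = 3.1984 W/m².
CH₄: 0.036 × (√3795 − √703) = 0.036 × (61.6036 − 26.5141) = 0.036 × 35.0895 = 1.2632 W/m².
HCFC-22: ΔF = 0.00021 × (282 − 1) = 0.00021 × 281 = 0.0590 W/m².
Total ΔF = 3.1984 + 1.2632 + 0.0590 = 4.5206 W/m².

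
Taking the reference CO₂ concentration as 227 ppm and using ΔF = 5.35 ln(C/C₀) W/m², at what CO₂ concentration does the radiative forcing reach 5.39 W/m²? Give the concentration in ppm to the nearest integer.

Set 5.35 ln(C/227) = 5.39, so ln(C/227) = 5.39/5.35 = 1.00748.
Then C/227 = e^1.00748 = 2.73869, giving C = 227 × 2.73869 = 621.68 ppm.

C ≈ 622 ppm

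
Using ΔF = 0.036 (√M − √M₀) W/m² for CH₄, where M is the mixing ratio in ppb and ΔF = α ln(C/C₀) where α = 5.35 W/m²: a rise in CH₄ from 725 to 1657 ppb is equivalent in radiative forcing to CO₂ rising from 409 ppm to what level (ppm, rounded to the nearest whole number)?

C ≈ 449 ppm

CH₄ forcing: 0.036 × (√1657 − √725) = 0.036 × (40.7063 − 26.9258) = 0.036 × 13.7805 = 0.49610 W/m².
Set 5.35 ln(C/409) = 0.49610: ln(C/409) = 0.49610/5.35 = 0.09273, so C = 409 × e^0.09273 = 409 × 1.09717 = 448.74 ppm.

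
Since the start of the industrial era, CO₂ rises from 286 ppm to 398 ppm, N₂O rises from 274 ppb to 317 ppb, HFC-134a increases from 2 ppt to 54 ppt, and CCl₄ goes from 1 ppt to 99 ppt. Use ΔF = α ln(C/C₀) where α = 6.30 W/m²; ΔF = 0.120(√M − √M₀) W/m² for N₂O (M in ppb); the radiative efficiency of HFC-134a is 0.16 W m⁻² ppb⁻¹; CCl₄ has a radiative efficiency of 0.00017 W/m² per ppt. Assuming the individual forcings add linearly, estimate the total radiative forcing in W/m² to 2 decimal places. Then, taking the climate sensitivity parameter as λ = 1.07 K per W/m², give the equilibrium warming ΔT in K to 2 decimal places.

CO₂: 6.30 × ln(398/286) = 6.30 × ln(1.39161) = 6.30 × 0.33046 = 2.0819 W/m².
N₂O: 0.120 × (√317 − √274) = 0.120 × (17.8045 − 16.5529) = 0.120 × 1.2516 = 0.1502 W/m².
HFC-134a: Δ = 54 − 2 = 52 ppt = 0.052 ppb; ΔF = 0.16 × 0.052 = 0.0083 W/m².
CCl₄: ΔF = 0.00017 × (99 − 1) = 0.00017 × 98 = 0.0167 W/m².
Total ΔF = 2.0819 + 0.1502 + 0.0083 + 0.0167 = 2.2571 W/m².
ΔT = λ ΔF = 1.07 × 2.26 = 2.4182 K.

ΔF = 2.26 W/m²; ΔT = 2.42 K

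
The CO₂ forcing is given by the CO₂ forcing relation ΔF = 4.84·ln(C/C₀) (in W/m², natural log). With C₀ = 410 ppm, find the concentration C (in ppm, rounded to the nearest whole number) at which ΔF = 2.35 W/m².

Set 4.84 ln(C/410) = 2.35, so ln(C/410) = 2.35/4.84 = 0.48554.
Then C/410 = e^0.48554 = 1.62505, giving C = 410 × 1.62505 = 666.27 ppm.

C ≈ 666 ppm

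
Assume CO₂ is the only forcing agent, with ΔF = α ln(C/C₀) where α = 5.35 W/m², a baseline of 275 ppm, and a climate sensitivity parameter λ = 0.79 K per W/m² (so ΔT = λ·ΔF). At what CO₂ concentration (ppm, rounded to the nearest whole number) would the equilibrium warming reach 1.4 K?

C ≈ 383 ppm

Required forcing: ΔF = ΔT/λ = 1.4/0.79 = 1.7722 W/m².
Then ln(C/275) = ΔF/5.35 = 1.7722/5.35 = 0.33125.
So C = 275 × e^0.33125 = 275 × 1.39271 = 383.00 ppm.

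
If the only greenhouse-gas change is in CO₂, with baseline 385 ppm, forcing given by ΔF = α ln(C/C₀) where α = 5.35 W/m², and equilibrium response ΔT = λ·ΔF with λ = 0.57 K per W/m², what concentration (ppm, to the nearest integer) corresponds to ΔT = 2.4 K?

C ≈ 846 ppm

Required forcing: ΔF = ΔT/λ = 2.4/0.57 = 4.2105 W/m².
Then ln(C/385) = ΔF/5.35 = 4.2105/5.35 = 0.78701.
So C = 385 × e^0.78701 = 385 × 2.19682 = 845.78 ppm.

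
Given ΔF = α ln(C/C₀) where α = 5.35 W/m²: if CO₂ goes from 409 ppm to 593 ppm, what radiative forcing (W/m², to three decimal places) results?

ΔF = 1.987 W/m²

CO₂: 5.35 × ln(593/409) = 5.35 × ln(1.44988) = 5.35 × 0.37148 = 1.9874 W/m².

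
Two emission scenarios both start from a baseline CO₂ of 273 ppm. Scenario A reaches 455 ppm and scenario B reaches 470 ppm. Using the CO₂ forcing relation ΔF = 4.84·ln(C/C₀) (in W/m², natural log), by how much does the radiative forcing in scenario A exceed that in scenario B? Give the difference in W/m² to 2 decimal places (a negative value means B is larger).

ΔF_A = 4.84 ln(455/273) = 4.84 × 0.51083 = 2.4724 W/m².
ΔF_B = 4.84 ln(470/273) = 4.84 × 0.54326 = 2.6294 W/m².
Difference: 2.4724 − 2.6294 = -0.1570 W/m².

ΔF_A − ΔF_B = -0.16 W/m²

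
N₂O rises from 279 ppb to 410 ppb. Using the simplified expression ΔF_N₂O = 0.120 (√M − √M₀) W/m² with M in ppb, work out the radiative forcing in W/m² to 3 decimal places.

ΔF = 0.425 W/m²

N₂O: 0.120 × (√410 − √279) = 0.120 × (20.2485 − 16.7033) = 0.120 × 3.5452 = 0.4254 W/m².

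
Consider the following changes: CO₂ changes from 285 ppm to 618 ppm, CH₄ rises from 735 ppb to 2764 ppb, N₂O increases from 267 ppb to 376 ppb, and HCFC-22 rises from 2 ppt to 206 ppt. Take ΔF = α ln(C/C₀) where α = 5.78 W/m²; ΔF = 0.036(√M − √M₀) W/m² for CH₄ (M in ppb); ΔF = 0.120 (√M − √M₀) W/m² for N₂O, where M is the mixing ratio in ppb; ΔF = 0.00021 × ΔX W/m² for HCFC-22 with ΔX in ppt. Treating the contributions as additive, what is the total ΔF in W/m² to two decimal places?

CO₂: 5.78 × ln(618/285) = 5.78 × ln(2.16842) = 5.78 × 0.77400 = 4.4737 W/m².
CH₄: 0.036 × (√2764 − √735) = 0.036 × (52.5738 − 27.1109) = 0.036 × 25.4629 = 0.9167 W/m².
N₂O: 0.120 × (√376 − √267) = 0.120 × (19.3907 − 16.3401) = 0.120 × 3.0506 = 0.3661 W/m².
HCFC-22: ΔF = 0.00021 × (206 − 2) = 0.00021 × 204 = 0.0428 W/m².
Total ΔF = 4.4737 + 0.9167 + 0.3661 + 0.0428 = 5.7993 W/m².

ΔF = 5.80 W/m²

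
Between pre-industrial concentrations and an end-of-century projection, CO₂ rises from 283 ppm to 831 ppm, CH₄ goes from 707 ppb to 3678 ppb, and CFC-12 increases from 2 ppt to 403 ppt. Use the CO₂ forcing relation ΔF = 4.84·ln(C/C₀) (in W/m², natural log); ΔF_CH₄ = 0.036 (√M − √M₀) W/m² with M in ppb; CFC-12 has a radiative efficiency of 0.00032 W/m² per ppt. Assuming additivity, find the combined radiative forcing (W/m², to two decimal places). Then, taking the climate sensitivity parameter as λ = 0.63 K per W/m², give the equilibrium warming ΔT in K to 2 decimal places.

ΔF = 6.57 W/m²; ΔT = 4.14 K

CO₂: 4.84 × ln(831/283) = 4.84 × ln(2.93640) = 4.84 × 1.07718 = 5.2136 W/m².
CH₄: 0.036 × (√3678 − √707) = 0.036 × (60.6465 − 26.5895) = 0.036 × 34.0570 = 1.2261 W/m².
CFC-12: ΔF = 0.00032 × (403 − 2) = 0.00032 × 401 = 0.1283 W/m².
Total ΔF = 5.2136 + 1.2261 + 0.1283 = 6.5680 W/m².
ΔT = λ ΔF = 0.63 × 6.57 = 4.1391 K.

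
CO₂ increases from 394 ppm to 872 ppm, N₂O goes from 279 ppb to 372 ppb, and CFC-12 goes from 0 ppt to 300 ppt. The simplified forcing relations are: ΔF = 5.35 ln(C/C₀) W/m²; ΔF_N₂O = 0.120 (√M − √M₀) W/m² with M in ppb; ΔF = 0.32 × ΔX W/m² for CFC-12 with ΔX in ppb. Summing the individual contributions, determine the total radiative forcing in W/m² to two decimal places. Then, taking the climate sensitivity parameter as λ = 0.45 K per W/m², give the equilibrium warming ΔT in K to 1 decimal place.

CO₂: 5.35 × ln(872/394) = 5.35 × ln(2.21320) = 5.35 × 0.79444 = 4.2503 W/m².
N₂O: 0.120 × (√372 − √279) = 0.120 × (19.2873 − 16.7033) = 0.120 × 2.5840 = 0.3101 W/m².
CFC-12: Δ = 300 − 0 = 300 ppt = 0.300 ppb; ΔF = 0.32 × 0.300 = 0.0960 W/m².
Total ΔF = 4.2503 + 0.3101 + 0.0960 = 4.6564 W/m².
ΔT = λ ΔF = 0.45 × 4.66 = 2.0970 K.

ΔF = 4.66 W/m²; ΔT = 2.1 K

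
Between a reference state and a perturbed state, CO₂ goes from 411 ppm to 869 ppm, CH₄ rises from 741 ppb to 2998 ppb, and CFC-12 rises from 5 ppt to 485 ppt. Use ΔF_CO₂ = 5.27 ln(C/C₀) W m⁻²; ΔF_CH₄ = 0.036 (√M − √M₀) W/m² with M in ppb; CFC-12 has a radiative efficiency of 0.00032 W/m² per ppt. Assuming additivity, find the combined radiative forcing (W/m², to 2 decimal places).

ΔF = 5.09 W/m²

CO₂: 5.27 × ln(869/411) = 5.27 × ln(2.11436) = 5.27 × 0.74875 = 3.9459 W/m².
CH₄: 0.036 × (√2998 − √741) = 0.036 × (54.7540 − 27.2213) = 0.036 × 27.5327 = 0.9912 W/m².
CFC-12: ΔF = 0.00032 × (485 − 5) = 0.00032 × 480 = 0.1536 W/m².
Total ΔF = 3.9459 + 0.9912 + 0.1536 = 5.0907 W/m².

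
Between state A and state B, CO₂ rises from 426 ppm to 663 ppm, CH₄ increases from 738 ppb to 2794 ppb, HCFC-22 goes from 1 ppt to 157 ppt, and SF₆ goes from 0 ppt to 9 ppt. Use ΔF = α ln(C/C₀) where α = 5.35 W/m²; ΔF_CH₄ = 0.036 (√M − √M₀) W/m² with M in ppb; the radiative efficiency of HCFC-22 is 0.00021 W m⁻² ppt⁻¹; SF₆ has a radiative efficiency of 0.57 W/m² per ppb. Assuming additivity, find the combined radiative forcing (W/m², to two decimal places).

ΔF = 3.33 W/m²

CO₂: 5.35 × ln(663/426) = 5.35 × ln(1.55634) = 5.35 × 0.44234 = 2.3665 W/m².
CH₄: 0.036 × (√2794 − √738) = 0.036 × (52.8583 − 27.1662) = 0.036 × 25.6921 = 0.9249 W/m².
HCFC-22: ΔF = 0.00021 × (157 − 1) = 0.00021 × 156 = 0.0328 W/m².
SF₆: Δ = 9 − 0 = 9 ppt = 0.009 ppb; ΔF = 0.57 × 0.009 = 0.0051 W/m².
Total ΔF = 2.3665 + 0.9249 + 0.0328 + 0.0051 = 3.3293 W/m².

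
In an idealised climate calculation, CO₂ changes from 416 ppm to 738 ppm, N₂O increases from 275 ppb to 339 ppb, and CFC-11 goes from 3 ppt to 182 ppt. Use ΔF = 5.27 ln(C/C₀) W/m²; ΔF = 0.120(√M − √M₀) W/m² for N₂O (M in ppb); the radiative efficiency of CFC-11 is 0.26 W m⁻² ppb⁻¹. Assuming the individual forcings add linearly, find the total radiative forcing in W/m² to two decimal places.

ΔF = 3.29 W/m²

CO₂: 5.27 × ln(738/416) = 5.27 × ln(1.77404) = 5.27 × 0.57326 = 3.0211 W/m².
N₂O: 0.120 × (√339 − √275) = 0.120 × (18.4120 − 16.5831) = 0.120 × 1.8289 = 0.2195 W/m².
CFC-11: Δ = 182 − 3 = 179 ppt = 0.179 ppb; ΔF = 0.26 × 0.179 = 0.0465 W/m².
Total ΔF = 3.0211 + 0.2195 + 0.0465 = 3.2871 W/m².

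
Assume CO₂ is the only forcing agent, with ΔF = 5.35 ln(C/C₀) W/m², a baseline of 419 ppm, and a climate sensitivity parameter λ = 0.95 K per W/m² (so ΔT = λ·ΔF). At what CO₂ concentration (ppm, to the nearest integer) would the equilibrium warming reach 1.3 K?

C ≈ 541 ppm

Required forcing: ΔF = ΔT/λ = 1.3/0.95 = 1.3684 W/m².
Then ln(C/419) = ΔF/5.35 = 1.3684/5.35 = 0.25578.
So C = 419 × e^0.25578 = 419 × 1.29147 = 541.13 ppm.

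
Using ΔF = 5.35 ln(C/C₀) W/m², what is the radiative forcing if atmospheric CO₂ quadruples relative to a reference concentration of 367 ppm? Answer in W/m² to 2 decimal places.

ΔF = 7.42 W/m²

Because the forcing depends only on the ratio C/C₀, the initial concentration does not enter.
ΔF = 5.35 × ln(4) = 5.35 × 1.38629 = 7.4167 W/m².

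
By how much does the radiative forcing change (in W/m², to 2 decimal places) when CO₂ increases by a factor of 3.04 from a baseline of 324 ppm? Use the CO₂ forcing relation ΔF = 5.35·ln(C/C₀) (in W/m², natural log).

ΔF = 5.95 W/m²

ΔF = 5.35 × ln(3.04) = 5.35 × 1.11186 = 5.9485 W/m².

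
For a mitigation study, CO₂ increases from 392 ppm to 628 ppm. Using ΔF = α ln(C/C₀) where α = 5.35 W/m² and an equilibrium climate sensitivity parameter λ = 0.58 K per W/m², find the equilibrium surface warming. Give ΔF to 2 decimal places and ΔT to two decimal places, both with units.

ΔF = 2.52 W/m²; ΔT = 1.46 K

CO₂: 5.35 × ln(628/392) = 5.35 × ln(1.60204) = 5.35 × 0.47128 = 2.5213 W/m².
ΔT = λ ΔF = 0.58 × 2.52 = 1.4616 K.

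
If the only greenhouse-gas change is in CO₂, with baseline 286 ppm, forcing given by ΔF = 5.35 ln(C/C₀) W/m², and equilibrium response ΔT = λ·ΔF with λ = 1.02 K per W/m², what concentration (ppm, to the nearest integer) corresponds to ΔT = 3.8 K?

C ≈ 574 ppm

Required forcing: ΔF = ΔT/λ = 3.8/1.02 = 3.7255 W/m².
Then ln(C/286) = ΔF/5.35 = 3.7255/5.35 = 0.69636.
So C = 286 × e^0.69636 = 286 × 2.00644 = 573.84 ppm.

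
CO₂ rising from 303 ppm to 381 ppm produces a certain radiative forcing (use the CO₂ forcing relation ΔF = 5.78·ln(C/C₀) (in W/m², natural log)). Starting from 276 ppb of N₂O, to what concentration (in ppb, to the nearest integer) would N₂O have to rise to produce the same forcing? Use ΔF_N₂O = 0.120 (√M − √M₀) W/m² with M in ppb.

CO₂ forcing: 5.78 × ln(381/303) = 5.78 × 0.229067 = 1.32401 W/m².
Set 0.120(√M − √276) = 1.32401: √M = 1.32401/0.120 + √276 = 11.0334 + 16.6132 = 27.6466.
M = (27.6466)² = 764.33 ppb.

M ≈ 764 ppb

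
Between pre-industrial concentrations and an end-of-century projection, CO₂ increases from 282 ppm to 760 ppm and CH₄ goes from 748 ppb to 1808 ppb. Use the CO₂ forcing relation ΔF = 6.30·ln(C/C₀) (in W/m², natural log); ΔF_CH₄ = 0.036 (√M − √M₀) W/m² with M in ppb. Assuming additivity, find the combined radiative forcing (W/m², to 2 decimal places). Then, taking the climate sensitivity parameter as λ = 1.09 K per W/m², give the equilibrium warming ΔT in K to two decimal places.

ΔF = 6.79 W/m²; ΔT = 7.40 K

CO₂: 6.30 × ln(760/282) = 6.30 × ln(2.69504) = 6.30 × 0.99141 = 6.2459 W/m².
CH₄: 0.036 × (√1808 − √748) = 0.036 × (42.5206 − 27.3496) = 0.036 × 15.1710 = 0.5462 W/m².
Total ΔF = 6.2459 + 0.5462 = 6.7921 W/m².
ΔT = λ ΔF = 1.09 × 6.79 = 7.4011 K.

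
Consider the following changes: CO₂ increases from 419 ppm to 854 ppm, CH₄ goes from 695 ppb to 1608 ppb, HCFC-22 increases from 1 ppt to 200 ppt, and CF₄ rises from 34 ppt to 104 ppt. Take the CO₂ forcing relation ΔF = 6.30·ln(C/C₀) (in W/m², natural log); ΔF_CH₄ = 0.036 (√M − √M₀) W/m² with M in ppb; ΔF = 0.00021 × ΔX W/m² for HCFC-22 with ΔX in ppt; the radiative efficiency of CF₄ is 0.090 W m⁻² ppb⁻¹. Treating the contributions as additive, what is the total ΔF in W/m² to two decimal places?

CO₂: 6.30 × ln(854/419) = 6.30 × ln(2.03819) = 6.30 × 0.71206 = 4.4860 W/m².
CH₄: 0.036 × (√1608 − √695) = 0.036 × (40.0999 − 26.3629) = 0.036 × 13.7370 = 0.4945 W/m².
HCFC-22: ΔF = 0.00021 × (200 − 1) = 0.00021 × 199 = 0.0418 W/m².
CF₄: Δ = 104 − 34 = 70 ppt = 0.070 ppb; ΔF = 0.090 × 0.070 = 0.0063 W/m².
Total ΔF = 4.4860 + 0.4945 + 0.0418 + 0.0063 = 5.0286 W/m².

ΔF = 5.03 W/m²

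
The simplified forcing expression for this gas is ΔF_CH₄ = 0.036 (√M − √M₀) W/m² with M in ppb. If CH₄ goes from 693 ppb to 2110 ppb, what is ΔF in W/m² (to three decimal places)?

ΔF = 0.706 W/m²

CH₄: 0.036 × (√2110 − √693) = 0.036 × (45.9347 − 26.3249) = 0.036 × 19.6098 = 0.7060 W/m².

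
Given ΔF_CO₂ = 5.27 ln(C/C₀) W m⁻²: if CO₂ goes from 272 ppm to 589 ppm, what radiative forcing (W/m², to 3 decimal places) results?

ΔF = 4.072 W/m²

CO₂ absorption bands are partially saturated, so forcing scales with the logarithm of the concentration ratio.
CO₂: 5.27 × ln(589/272) = 5.27 × ln(2.16544) = 5.27 × 0.77262 = 4.0717 W/m².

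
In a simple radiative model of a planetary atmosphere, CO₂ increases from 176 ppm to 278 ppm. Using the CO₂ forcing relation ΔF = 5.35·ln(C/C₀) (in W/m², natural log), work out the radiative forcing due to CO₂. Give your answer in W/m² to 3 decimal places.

ΔF = 2.446 W/m²

CO₂: 5.35 × ln(278/176) = 5.35 × ln(1.57955) = 5.35 × 0.45714 = 2.4457 W/m².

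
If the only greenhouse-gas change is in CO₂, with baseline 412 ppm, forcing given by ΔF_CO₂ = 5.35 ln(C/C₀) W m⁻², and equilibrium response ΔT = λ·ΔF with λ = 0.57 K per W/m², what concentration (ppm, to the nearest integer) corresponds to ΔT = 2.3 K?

Required forcing: ΔF = ΔT/λ = 2.3/0.57 = 4.0351 W/m².
Then ln(C/412) = ΔF/5.35 = 4.0351/5.35 = 0.75422.
So C = 412 × e^0.75422 = 412 × 2.12595 = 875.89 ppm.

C ≈ 876 ppm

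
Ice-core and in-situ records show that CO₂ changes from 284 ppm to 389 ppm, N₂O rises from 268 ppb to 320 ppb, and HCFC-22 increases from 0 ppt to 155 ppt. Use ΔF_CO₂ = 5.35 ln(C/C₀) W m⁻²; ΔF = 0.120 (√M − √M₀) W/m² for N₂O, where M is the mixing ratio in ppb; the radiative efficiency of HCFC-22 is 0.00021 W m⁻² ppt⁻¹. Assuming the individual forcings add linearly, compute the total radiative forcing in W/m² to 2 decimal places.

CO₂: 5.35 × ln(389/284) = 5.35 × ln(1.36972) = 5.35 × 0.31461 = 1.6832 W/m².
N₂O: 0.120 × (√320 − √268) = 0.120 × (17.8885 − 16.3707) = 0.120 × 1.5178 = 0.1821 W/m².
HCFC-22: ΔF = 0.00021 × (155 − 0) = 0.00021 × 155 = 0.0326 W/m².
Total ΔF = 1.6832 + 0.1821 + 0.0326 = 1.8979 W/m².

ΔF = 1.90 W/m²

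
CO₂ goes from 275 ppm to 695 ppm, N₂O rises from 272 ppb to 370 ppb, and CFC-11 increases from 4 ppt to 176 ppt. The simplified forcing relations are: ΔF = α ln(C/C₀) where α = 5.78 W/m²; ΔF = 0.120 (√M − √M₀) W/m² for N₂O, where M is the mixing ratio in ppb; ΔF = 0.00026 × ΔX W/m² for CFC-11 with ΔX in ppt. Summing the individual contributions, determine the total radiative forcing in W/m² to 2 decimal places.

ΔF = 5.73 W/m²

CO₂: 5.78 × ln(695/275) = 5.78 × ln(2.52727) = 5.78 × 0.92714 = 5.3589 W/m².
N₂O: 0.120 × (√370 − √272) = 0.120 × (19.2354 − 16.4924) = 0.120 × 2.7430 = 0.3292 W/m².
CFC-11: ΔF = 0.00026 × (176 − 4) = 0.00026 × 172 = 0.0447 W/m².
Total ΔF = 5.3589 + 0.3292 + 0.0447 = 5.7328 W/m².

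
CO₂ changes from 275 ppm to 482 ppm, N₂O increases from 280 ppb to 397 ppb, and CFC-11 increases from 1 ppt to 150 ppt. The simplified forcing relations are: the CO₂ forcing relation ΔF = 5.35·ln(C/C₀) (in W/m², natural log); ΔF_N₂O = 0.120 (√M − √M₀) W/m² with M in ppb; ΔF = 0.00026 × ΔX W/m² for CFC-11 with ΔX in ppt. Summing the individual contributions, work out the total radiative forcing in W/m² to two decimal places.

ΔF = 3.42 W/m²

CO₂: 5.35 × ln(482/275) = 5.35 × ln(1.75273) = 5.35 × 0.56117 = 3.0023 W/m².
N₂O: 0.120 × (√397 − √280) = 0.120 × (19.9249 − 16.7332) = 0.120 × 3.1917 = 0.3830 W/m².
CFC-11: ΔF = 0.00026 × (150 − 1) = 0.00026 × 149 = 0.0387 W/m².
Total ΔF = 3.0023 + 0.3830 + 0.0387 = 3.4240 W/m².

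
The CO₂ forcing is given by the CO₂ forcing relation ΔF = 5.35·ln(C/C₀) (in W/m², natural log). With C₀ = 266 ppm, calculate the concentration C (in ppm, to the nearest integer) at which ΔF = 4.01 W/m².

Set 5.35 ln(C/266) = 4.01, so ln(C/266) = 4.01/5.35 = 0.74953.
Then C/266 = e^0.74953 = 2.11601, giving C = 266 × 2.11601 = 562.86 ppm.

C ≈ 563 ppm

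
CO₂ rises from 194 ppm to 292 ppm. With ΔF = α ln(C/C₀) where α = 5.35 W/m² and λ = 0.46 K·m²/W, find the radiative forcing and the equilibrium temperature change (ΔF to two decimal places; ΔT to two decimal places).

ΔF = 2.19 W/m²; ΔT = 1.01 K

CO₂: 5.35 × ln(292/194) = 5.35 × ln(1.50515) = 5.35 × 0.40889 = 2.1876 W/m².
ΔT = λ ΔF = 0.46 × 2.19 = 1.0074 K.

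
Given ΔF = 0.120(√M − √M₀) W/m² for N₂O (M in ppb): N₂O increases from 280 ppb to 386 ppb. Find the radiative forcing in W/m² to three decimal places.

ΔF = 0.350 W/m²

N₂O: 0.120 × (√386 − √280) = 0.120 × (19.6469 − 16.7332) = 0.120 × 2.9137 = 0.3496 W/m².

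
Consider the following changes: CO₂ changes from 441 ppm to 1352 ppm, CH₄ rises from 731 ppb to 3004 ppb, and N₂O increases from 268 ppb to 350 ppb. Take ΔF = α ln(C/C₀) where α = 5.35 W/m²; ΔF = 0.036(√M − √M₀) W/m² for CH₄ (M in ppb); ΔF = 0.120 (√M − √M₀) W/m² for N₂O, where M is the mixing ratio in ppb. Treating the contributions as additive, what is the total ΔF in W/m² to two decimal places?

CO₂: 5.35 × ln(1352/441) = 5.35 × ln(3.06576) = 5.35 × 1.12030 = 5.9936 W/m².
CH₄: 0.036 × (√3004 − √731) = 0.036 × (54.8088 − 27.0370) = 0.036 × 27.7718 = 0.9998 W/m².
N₂O: 0.120 × (√350 − √268) = 0.120 × (18.7083 − 16.3707) = 0.120 × 2.3376 = 0.2805 W/m².
Total ΔF = 5.9936 + 0.9998 + 0.2805 = 7.2739 W/m².

ΔF = 7.27 W/m²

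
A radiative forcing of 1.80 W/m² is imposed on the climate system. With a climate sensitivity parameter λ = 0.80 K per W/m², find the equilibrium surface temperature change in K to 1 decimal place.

ΔT = λ ΔF = 0.80 × 1.80 = 1.4400 K.

ΔT = 1.4 K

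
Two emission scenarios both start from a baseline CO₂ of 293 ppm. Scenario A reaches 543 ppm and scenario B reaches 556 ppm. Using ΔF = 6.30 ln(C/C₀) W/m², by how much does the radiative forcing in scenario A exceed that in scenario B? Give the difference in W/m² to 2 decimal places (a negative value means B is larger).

ΔF_A = 6.30 ln(543/293) = 6.30 × 0.61694 = 3.8867 W/m².
ΔF_B = 6.30 ln(556/293) = 6.30 × 0.64060 = 4.0358 W/m².
Difference: 3.8867 − 4.0358 = -0.1491 W/m².
(Equivalently, ΔF_A − ΔF_B = 6.30 ln(543/556) = 6.30 × -0.02366 = -0.1491 W/m².)

ΔF_A − ΔF_B = -0.15 W/m²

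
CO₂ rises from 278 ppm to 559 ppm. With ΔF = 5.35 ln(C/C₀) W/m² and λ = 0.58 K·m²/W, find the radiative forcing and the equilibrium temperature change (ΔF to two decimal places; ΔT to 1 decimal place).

ΔF = 3.74 W/m²; ΔT = 2.2 K

CO₂: 5.35 × ln(559/278) = 5.35 × ln(2.01079) = 5.35 × 0.69853 = 3.7371 W/m².
ΔT = λ ΔF = 0.58 × 3.74 = 2.1692 K.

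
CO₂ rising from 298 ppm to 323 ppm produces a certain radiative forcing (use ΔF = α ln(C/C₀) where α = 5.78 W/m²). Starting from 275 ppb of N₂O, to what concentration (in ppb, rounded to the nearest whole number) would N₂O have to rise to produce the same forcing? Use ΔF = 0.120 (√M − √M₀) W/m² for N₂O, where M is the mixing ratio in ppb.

M ≈ 419 ppb

CO₂ forcing: 5.78 × ln(323/298) = 5.78 × 0.080559 = 0.46563 W/m².
Set 0.120(√M − √275) = 0.46563: √M = 0.46563/0.120 + √275 = 3.8803 + 16.5831 = 20.4634.
M = (20.4634)² = 418.75 ppb.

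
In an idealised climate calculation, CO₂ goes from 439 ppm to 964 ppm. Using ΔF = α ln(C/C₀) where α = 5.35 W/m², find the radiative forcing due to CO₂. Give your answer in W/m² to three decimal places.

ΔF = 4.208 W/m²

CO₂: 5.35 × ln(964/439) = 5.35 × ln(2.19590) = 5.35 × 0.78659 = 4.2083 W/m².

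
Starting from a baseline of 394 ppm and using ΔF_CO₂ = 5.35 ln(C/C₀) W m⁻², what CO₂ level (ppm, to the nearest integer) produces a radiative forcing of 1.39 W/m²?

C ≈ 511 ppm

Set 5.35 ln(C/394) = 1.39, so ln(C/394) = 1.39/5.35 = 0.25981.
Then C/394 = e^0.25981 = 1.29668, giving C = 394 × 1.29668 = 510.89 ppm.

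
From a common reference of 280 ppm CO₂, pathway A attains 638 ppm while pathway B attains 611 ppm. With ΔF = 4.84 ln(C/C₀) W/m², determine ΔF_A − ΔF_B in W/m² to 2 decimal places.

ΔF_A − ΔF_B = 0.21 W/m²

ΔF_A = 4.84 ln(638/280) = 4.84 × 0.82355 = 3.9860 W/m².
ΔF_B = 4.84 ln(611/280) = 4.84 × 0.78031 = 3.7767 W/m².
Difference: 3.9860 − 3.7767 = 0.2093 W/m².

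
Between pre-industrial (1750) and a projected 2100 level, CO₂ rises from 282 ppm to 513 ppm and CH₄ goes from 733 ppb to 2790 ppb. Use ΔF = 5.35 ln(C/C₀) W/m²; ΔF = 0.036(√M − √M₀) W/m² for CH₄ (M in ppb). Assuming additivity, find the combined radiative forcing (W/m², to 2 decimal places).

CO₂: 5.35 × ln(513/282) = 5.35 × ln(1.81915) = 5.35 × 0.59837 = 3.2013 W/m².
CH₄: 0.036 × (√2790 − √733) = 0.036 × (52.8205 − 27.0740) = 0.036 × 25.7465 = 0.9269 W/m².
Total ΔF = 3.2013 + 0.9269 = 4.1282 W/m².

ΔF = 4.13 W/m²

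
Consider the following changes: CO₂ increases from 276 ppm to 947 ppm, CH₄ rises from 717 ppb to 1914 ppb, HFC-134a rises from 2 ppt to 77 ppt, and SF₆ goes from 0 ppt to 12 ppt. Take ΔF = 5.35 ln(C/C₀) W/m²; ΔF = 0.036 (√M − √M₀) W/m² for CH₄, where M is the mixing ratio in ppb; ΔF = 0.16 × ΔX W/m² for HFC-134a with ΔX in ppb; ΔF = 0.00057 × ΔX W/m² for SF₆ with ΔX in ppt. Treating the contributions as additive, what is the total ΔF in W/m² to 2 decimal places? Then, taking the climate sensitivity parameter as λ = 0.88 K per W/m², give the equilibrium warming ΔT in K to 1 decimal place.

CO₂: 5.35 × ln(947/276) = 5.35 × ln(3.43116) = 5.35 × 1.23290 = 6.5960 W/m².
CH₄: 0.036 × (√1914 − √717) = 0.036 × (43.7493 − 26.7769) = 0.036 × 16.9724 = 0.6110 W/m².
HFC-134a: Δ = 77 − 2 = 75 ppt = 0.075 ppb; ΔF = 0.16 × 0.075 = 0.0120 W/m².
SF₆: ΔF = 0.00057 × (12 − 0) = 0.00057 × 12 = 0.0068 W/m².
Total ΔF = 6.5960 + 0.6110 + 0.0120 + 0.0068 = 7.2258 W/m².
ΔT = λ ΔF = 0.88 × 7.23 = 6.3624 K.

ΔF = 7.23 W/m²; ΔT = 6.4 K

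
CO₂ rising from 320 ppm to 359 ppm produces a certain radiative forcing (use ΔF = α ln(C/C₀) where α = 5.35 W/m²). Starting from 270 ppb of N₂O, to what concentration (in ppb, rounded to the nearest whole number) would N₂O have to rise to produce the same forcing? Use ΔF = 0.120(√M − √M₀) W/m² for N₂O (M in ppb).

CO₂ forcing: 5.35 × ln(359/320) = 5.35 × 0.115001 = 0.61526 W/m².
Set 0.120(√M − √270) = 0.61526: √M = 0.61526/0.120 + √270 = 5.1272 + 16.4317 = 21.5589.
M = (21.5589)² = 464.79 ppb.

M ≈ 465 ppb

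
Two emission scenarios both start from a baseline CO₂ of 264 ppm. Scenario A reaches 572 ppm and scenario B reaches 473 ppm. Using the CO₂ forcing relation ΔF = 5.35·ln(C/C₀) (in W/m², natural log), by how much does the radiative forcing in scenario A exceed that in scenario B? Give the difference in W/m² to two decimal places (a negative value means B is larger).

ΔF_A − ΔF_B = 1.02 W/m²

ΔF_A = 5.35 ln(572/264) = 5.35 × 0.77319 = 4.1366 W/m².
ΔF_B = 5.35 ln(473/264) = 5.35 × 0.58315 = 3.1199 W/m².
Difference: 4.1366 − 3.1199 = 1.0167 W/m².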